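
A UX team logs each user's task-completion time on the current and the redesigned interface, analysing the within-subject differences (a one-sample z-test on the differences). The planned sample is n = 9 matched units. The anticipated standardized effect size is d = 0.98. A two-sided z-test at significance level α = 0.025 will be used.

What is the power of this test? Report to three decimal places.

Power ≈ 0.758

Noncentrality parameter: λ = d·√n = 0.98 × √9 = 2.9400
Critical value for a two-sided test at α = 0.025: z_{α/2} = 2.241.
Power = Φ(λ − 2.241) + Φ(−λ − 2.241) = Φ(0.699) + Φ(-5.181) = 0.7576 + 0.0000 = 0.7576.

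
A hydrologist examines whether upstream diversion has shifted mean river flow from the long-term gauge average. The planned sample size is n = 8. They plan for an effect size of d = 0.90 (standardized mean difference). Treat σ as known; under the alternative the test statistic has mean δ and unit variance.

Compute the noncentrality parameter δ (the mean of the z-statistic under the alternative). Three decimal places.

The noncentrality parameter scales effect size by the design's sample-size factor: δ = d·√n = 0.90 × √8 = 2.5456

δ ≈ 2.546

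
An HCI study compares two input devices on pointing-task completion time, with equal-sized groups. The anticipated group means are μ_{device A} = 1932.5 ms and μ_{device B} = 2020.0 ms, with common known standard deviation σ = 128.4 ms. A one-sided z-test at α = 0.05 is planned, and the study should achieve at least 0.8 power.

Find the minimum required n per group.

n = 27 per group

Standardized effect: d = |μ_{device A} − μ_{device B}| / σ = |1932.5 − 2020.0| / 128.4 = 0.6815
Set Φ(δ − 1.645) = 0.8; then δ − 1.645 = Φ⁻¹(0.8) = 0.842, giving δ = 2.486.
δ = d·√(n/2) ⇒ n = 2(δ/d)² = 2 × (2.486 / 0.6815)² = 26.63.
Rounding up, n = 27 per group.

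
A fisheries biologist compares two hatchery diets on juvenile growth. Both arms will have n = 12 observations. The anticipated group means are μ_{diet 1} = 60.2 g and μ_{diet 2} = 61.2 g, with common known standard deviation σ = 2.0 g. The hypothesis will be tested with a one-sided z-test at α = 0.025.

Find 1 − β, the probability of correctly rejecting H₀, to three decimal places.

Power ≈ 0.231

Standardized effect: d = |μ_{diet 1} − μ_{diet 2}| / σ = |60.2 − 61.2| / 2.0 = 0.5000
Noncentrality parameter: δ = d·√(n/2) = 0.5000 × √(12/2) = 1.2247
One-sided α = 0.025 → critical value z_{0.025} = 1.960.
Power = Φ(δ − 1.960) = Φ(-0.735) = 0.2311.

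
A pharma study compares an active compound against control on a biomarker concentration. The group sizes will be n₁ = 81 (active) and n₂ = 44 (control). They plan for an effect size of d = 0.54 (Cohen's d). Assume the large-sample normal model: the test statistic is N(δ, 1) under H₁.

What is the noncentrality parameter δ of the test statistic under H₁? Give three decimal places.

The noncentrality parameter scales effect size by the design's sample-size factor: δ = d / √(1/n₁ + 1/n₂) = 0.54 / √(1/81 + 1/44) = 2.8834

δ ≈ 2.883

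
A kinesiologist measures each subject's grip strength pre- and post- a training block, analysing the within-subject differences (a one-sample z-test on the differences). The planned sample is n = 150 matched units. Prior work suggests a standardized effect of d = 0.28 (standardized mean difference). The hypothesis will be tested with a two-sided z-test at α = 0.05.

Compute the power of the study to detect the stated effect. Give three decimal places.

Power ≈ 0.929

Noncentrality parameter: δ = d·√n = 0.28 × √150 = 3.4293
Critical value for a two-sided test at α = 0.05: z_{α/2} = 1.960.
Power = Φ(δ − 1.960) + Φ(−δ − 1.960) = Φ(1.469) + Φ(-5.389) = 0.9291 + 0.0000 = 0.9291.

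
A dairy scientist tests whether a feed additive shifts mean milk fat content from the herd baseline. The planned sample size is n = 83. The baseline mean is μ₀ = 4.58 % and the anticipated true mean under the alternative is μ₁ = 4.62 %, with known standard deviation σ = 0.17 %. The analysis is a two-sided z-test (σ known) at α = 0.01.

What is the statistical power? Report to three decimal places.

Power ≈ 0.333

Standardized effect: d = |μ₁ − μ₀| / σ = |4.62 − 4.58| / 0.17 = 0.2353
Noncentrality parameter: δ = d·√n = 0.2353 × √83 = 2.1436
Two-sided α = 0.01 → critical value z_{0.005} = 2.576.
Power = Φ(δ − 2.576) + Φ(−δ − 2.576) = Φ(-0.432) + Φ(-4.719) = 0.3328 + 0.0000 = 0.3328.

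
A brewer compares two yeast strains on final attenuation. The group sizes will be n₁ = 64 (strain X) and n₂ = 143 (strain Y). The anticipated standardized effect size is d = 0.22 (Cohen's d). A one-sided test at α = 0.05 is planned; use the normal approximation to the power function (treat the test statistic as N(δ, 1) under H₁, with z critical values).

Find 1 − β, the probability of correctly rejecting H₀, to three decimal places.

Power ≈ 0.428

Noncentrality parameter: δ = d / √(1/n₁ + 1/n₂) = 0.22 / √(1/64 + 1/143) = 1.4628
One-sided α = 0.05 → critical value z_{0.05} = 1.645.
Power = Φ(δ − 1.645) = Φ(-0.182) = 0.4278.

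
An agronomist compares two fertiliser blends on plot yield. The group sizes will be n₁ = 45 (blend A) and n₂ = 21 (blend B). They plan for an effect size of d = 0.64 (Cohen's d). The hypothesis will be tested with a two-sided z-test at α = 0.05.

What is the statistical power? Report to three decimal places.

Noncentrality parameter: δ = d / √(1/n₁ + 1/n₂) = 0.64 / √(1/45 + 1/21) = 2.4217
Two-sided α = 0.05 → critical value z_{0.025} = 1.960.
Power = Φ(δ − 1.960) + Φ(−δ − 1.960) = Φ(0.462) + Φ(-4.382) = 0.6779 + 0.0000 = 0.6779.

Power ≈ 0.678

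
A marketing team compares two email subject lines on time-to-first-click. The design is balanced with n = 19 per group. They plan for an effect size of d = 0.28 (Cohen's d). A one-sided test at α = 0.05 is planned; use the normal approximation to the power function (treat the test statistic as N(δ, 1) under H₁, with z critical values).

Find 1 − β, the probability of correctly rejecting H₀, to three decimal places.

Noncentrality parameter: δ = d·√(n/2) = 0.28 × √(19/2) = 0.8630
Critical value for a one-sided test at α = 0.05: z_α = 1.645.
Power = Φ(δ − 1.645) = Φ(-0.782) = 0.2172.

Power ≈ 0.217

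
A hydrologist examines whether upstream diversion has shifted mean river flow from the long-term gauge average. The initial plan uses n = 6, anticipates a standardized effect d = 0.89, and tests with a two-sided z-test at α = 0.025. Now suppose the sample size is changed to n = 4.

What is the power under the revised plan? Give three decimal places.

Power ≈ 0.322

With n = 4: δ = d·√n = 0.89 × √4 = 1.7800. Critical value z_{0.0125} = 2.241.
Revised power = Φ(δ − 2.241) + Φ(−δ − 2.241) = Φ(-0.461) + Φ(-4.021) = 0.3223 + 0.0000 = 0.3223.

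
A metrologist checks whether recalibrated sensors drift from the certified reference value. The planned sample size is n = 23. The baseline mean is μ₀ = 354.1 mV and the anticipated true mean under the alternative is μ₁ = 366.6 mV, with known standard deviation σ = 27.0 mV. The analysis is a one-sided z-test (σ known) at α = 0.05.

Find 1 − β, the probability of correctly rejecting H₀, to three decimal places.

Power ≈ 0.718

Standardized effect: d = |μ₁ − μ₀| / σ = |366.6 − 354.1| / 27.0 = 0.4630
Noncentrality parameter: δ = d·√n = 0.4630 × √23 = 2.2203
Critical value for a one-sided test at α = 0.05: z_α = 1.645.
Power = Φ(δ − 1.645) = Φ(0.575) = 0.7175.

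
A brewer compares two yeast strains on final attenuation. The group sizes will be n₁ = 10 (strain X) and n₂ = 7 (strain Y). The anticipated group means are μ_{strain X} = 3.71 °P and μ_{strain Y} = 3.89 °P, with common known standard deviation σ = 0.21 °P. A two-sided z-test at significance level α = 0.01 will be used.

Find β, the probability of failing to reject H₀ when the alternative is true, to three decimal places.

Standardized effect: d = |μ_{strain X} − μ_{strain Y}| / σ = |3.71 − 3.89| / 0.21 = 0.8571
Noncentrality parameter: δ = d / √(1/n₁ + 1/n₂) = 0.8571 / √(1/10 + 1/7) = 1.7393
Critical value for a two-sided test at α = 0.01: z_{α/2} = 2.576.
Power = Φ(δ − 2.576) + Φ(−δ − 2.576) = Φ(-0.837) + Φ(-4.315) = 0.2014 + 0.0000 = 0.2014.
Type II error: β = 1 − power = 1 − 0.2014 = 0.7986.

β ≈ 0.799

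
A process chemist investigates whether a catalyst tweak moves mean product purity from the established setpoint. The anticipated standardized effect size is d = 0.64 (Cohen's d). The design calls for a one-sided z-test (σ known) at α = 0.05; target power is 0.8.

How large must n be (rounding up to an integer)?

Set Φ(δ − 1.645) = 0.8; then δ − 1.645 = Φ⁻¹(0.8) = 0.842, giving δ = 2.486.
δ = d·√n ⇒ n = (δ/d)² = (2.486 / 0.64)² = 15.09.
Rounding up, n = 16.

n = 16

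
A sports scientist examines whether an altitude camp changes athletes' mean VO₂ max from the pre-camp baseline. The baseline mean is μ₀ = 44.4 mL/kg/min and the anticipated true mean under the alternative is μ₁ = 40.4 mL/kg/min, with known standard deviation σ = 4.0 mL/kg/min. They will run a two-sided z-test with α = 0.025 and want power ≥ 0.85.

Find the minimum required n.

Standardized effect: d = |μ₁ − μ₀| / σ = |40.4 − 44.4| / 4.0 = 1.0000
Set Φ(δ − 2.241) = 0.85; then δ − 2.241 = Φ⁻¹(0.85) = 1.036, giving δ = 3.278.
(Ignoring the negligible lower-tail rejection probability gives the usual closed-form inversion.)
δ = d·√n ⇒ n = (δ/d)² = (3.278 / 1.0000)² = 10.74.
Round up to the next whole unit.

n = 11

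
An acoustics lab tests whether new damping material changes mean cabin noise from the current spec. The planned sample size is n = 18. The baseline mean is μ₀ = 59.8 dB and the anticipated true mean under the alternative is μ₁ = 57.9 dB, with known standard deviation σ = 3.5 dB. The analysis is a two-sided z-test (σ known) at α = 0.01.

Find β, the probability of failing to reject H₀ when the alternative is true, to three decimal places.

β ≈ 0.607

Standardized effect: d = |μ₁ − μ₀| / σ = |57.9 − 59.8| / 3.5 = 0.5429
Noncentrality parameter: δ = d·√n = 0.5429 × √18 = 2.3031
Two-sided α = 0.01 → critical value z_{0.005} = 2.576.
Power = Φ(δ − 2.576) + Φ(−δ − 2.576) = Φ(-0.273) + Φ(-4.879) = 0.3925 + 0.0000 = 0.3925.
Type II error: β = 1 − power = 1 − 0.3925 = 0.6075.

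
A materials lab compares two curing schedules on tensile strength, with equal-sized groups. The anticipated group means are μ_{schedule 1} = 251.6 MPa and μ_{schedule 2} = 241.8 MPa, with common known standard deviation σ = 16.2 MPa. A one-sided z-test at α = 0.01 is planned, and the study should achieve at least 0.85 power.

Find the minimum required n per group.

Standardized effect: d = |μ_{schedule 1} − μ_{schedule 2}| / σ = |251.6 − 241.8| / 16.2 = 0.6049
Set Φ(δ − 2.326) = 0.85; then δ − 2.326 = Φ⁻¹(0.85) = 1.036, giving δ = 3.363.
δ = d·√(n/2) ⇒ n = 2(δ/d)² = 2 × (3.363 / 0.6049)² = 61.80.
Rounding up, n = 62 per group.

n = 62 per group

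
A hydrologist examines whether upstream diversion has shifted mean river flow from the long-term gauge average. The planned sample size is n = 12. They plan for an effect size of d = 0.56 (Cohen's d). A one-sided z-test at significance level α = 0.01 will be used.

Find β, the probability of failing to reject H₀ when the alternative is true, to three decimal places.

β ≈ 0.650

Noncentrality parameter: δ = d·√n = 0.56 × √12 = 1.9399
One-sided α = 0.01 → critical value z_{0.01} = 2.326.
Power = Φ(δ − 2.326) = Φ(-0.386) = 0.3496.
Type II error: β = 1 − power = 1 − 0.3496 = 0.6504.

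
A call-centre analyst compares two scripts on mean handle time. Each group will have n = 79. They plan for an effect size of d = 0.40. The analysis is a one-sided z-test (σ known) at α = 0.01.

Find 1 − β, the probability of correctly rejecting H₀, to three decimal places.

Noncentrality parameter: δ = d·√(n/2) = 0.40 × √(79/2) = 2.5140
Critical value for a one-sided test at α = 0.01: z_α = 2.326.
Power = Φ(δ − 2.326) = Φ(0.188) = 0.5744.

Power ≈ 0.574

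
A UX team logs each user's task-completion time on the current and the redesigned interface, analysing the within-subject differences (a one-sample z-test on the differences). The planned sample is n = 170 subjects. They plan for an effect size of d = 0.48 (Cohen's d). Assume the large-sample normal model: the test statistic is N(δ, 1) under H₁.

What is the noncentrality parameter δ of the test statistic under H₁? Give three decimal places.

The noncentrality parameter scales effect size by the design's sample-size factor: δ = d·√n = 0.48 × √170 = 6.2584

δ ≈ 6.258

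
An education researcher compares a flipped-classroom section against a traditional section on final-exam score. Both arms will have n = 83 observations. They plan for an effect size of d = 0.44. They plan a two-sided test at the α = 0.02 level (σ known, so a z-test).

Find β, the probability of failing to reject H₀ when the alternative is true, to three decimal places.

β ≈ 0.306

Noncentrality parameter: δ = d·√(n/2) = 0.44 × √(83/2) = 2.8345
Two-sided α = 0.02 → critical value z_{0.01} = 2.326.
Power = Φ(δ − 2.326) + Φ(−δ − 2.326) = Φ(0.508) + Φ(-5.161) = 0.6943 + 0.0000 = 0.6943.
Type II error: β = 1 − power = 1 − 0.6943 = 0.3057.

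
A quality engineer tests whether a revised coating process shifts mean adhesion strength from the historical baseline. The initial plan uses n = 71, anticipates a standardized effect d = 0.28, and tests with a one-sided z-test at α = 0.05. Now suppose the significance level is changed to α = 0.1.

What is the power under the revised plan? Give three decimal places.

Power ≈ 0.859

δ = d·√n = 0.28 × √71 = 2.3593 (unchanged). New critical value: z_{0.1} = 1.282.
Revised power = Φ(δ − 1.282) = Φ(1.078) = 0.8594.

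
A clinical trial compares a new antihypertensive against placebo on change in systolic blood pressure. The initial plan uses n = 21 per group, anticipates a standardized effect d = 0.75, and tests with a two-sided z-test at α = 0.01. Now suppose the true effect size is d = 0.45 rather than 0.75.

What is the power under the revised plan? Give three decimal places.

With d = 0.45: δ = d·√(n/2) = 0.45 × √(21/2) = 1.4582. Critical value z_{0.005} = 2.576.
Revised power = Φ(δ − 2.576) + Φ(−δ − 2.576) = Φ(-1.118) + Φ(-4.034) = 0.1319 + 0.0000 = 0.1319.

Power ≈ 0.132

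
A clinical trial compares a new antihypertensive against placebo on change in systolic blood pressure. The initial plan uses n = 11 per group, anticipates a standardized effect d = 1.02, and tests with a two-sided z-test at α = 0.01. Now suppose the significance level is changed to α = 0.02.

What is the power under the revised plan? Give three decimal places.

Power ≈ 0.526

δ = d·√(n/2) = 1.02 × √(11/2) = 2.3921 (unchanged). New critical value: z_{0.01} = 2.326.
Revised power = Φ(δ − 2.326) + Φ(−δ − 2.326) = Φ(0.066) + Φ(-4.718) = 0.5262 + 0.0000 = 0.5262.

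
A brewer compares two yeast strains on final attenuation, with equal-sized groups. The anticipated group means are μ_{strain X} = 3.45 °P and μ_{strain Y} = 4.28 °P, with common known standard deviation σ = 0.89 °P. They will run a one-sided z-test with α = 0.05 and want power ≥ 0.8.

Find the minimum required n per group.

n = 15 per group

Standardized effect: d = |μ_{strain X} − μ_{strain Y}| / σ = |3.45 − 4.28| / 0.89 = 0.9326
For power 0.8 need Φ(δ − z_{0.05}) = 0.8, so δ = z_{0.05} + z_{0.20} = 1.645 + 0.842 = 2.486.
δ = d·√(n/2) ⇒ n = 2(δ/d)² = 2 × (2.486 / 0.9326)² = 14.22.
Round up to the next whole unit.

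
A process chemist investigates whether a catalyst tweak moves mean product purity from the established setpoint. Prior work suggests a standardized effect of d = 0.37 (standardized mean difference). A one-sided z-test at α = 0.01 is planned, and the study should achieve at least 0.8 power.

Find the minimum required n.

n = 74

Set Φ(δ − 2.326) = 0.8; then δ − 2.326 = Φ⁻¹(0.8) = 0.842, giving δ = 3.168.
δ = d·√n ⇒ n = (δ/d)² = (3.168 / 0.37)² = 73.31.
Rounding up, n = 74.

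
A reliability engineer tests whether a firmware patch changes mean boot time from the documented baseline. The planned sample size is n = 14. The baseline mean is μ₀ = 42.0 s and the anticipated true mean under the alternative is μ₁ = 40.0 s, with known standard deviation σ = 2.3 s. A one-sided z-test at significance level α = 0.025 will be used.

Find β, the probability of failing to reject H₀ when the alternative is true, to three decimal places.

β ≈ 0.098

Standardized effect: d = |μ₁ − μ₀| / σ = |40.0 − 42.0| / 2.3 = 0.8696
Noncentrality parameter: δ = d·√n = 0.8696 × √14 = 3.2536
Critical value for a one-sided test at α = 0.025: z_α = 1.960.
Power = Φ(δ − 1.960) = Φ(1.294) = 0.9021.
Type II error: β = 1 − power = 1 − 0.9021 = 0.0979.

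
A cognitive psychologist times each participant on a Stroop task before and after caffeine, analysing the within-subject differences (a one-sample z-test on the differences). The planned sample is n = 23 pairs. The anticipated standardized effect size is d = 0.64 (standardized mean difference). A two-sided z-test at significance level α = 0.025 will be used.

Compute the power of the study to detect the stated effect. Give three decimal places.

Noncentrality parameter: δ = d·√n = 0.64 × √23 = 3.0693
Two-sided α = 0.025 → critical value z_{0.0125} = 2.241.
Power = Φ(δ − 2.241) + Φ(−δ − 2.241) = Φ(0.828) + Φ(-5.311) = 0.7961 + 0.0000 = 0.7961.

Power ≈ 0.796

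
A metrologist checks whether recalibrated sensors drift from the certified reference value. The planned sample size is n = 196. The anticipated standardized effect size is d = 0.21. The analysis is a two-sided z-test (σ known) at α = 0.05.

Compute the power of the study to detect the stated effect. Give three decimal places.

Power ≈ 0.836

Noncentrality parameter: δ = d·√n = 0.21 × √196 = 2.9400
Two-sided α = 0.05 → critical value z_{0.025} = 1.960.
Power = Φ(δ − 1.960) + Φ(−δ − 1.960) = Φ(0.980) + Φ(-4.900) = 0.8365 + 0.0000 = 0.8365.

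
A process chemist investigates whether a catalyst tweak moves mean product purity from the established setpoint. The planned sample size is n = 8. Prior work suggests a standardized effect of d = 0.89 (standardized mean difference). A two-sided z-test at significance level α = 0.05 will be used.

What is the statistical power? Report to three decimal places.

Noncentrality parameter: δ = d·√n = 0.89 × √8 = 2.5173
Critical value for a two-sided test at α = 0.05: z_{α/2} = 1.960.
Power = Φ(δ − 1.960) + Φ(−δ − 1.960) = Φ(0.557) + Φ(-4.477) = 0.7114 + 0.0000 = 0.7114.

Power ≈ 0.711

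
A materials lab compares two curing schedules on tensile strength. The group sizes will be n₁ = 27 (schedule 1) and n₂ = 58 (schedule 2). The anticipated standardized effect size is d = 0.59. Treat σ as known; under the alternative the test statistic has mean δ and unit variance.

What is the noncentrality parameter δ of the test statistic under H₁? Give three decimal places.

δ ≈ 2.532

δ = d / √(1/n₁ + 1/n₂) = 0.59 / √(1/27 + 1/58) = 2.5324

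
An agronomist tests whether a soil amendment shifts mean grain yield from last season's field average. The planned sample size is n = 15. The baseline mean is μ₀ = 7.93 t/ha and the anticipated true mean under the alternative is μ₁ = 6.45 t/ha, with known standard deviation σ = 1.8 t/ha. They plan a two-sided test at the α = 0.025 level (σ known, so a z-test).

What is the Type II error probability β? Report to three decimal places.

Standardized effect: d = |μ₁ − μ₀| / σ = |6.45 − 7.93| / 1.8 = 0.8222
Noncentrality parameter: δ = d·√n = 0.8222 × √15 = 3.1845
Two-sided α = 0.025 → critical value z_{0.0125} = 2.241.
Power = Φ(δ − 2.241) + Φ(−δ − 2.241) = Φ(0.943) + Φ(-5.426) = 0.8272 + 0.0000 = 0.8272.
Type II error: β = 1 − power = 1 − 0.8272 = 0.1728.

β ≈ 0.173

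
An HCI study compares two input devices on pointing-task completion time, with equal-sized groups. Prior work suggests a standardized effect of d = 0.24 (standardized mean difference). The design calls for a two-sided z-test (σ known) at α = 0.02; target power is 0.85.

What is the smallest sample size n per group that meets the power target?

n = 393 per group

Set Φ(δ − 2.326) = 0.85; then δ − 2.326 = Φ⁻¹(0.85) = 1.036, giving δ = 3.363.
(For δ > 0 the lower-tail rejection region contributes negligibly to power, so the one-term inversion is standard.)
δ = d·√(n/2) ⇒ n = 2(δ/d)² = 2 × (3.363 / 0.24)² = 392.65.
Rounding up, n = 393 per group.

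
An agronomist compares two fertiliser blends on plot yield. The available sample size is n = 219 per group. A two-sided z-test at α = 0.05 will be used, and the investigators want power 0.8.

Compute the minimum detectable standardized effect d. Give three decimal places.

Required noncentrality: δ = z_{0.025} + z_{0.20} = 1.960 + 0.842 = 2.802.
(The second rejection-region term Φ(−δ − z_{α/2}) is negligible and dropped.)
δ = d·√(n/2) ⇒ d = δ/√(n/2) = 2.802/√(219/2) = 0.2677.

d ≈ 0.268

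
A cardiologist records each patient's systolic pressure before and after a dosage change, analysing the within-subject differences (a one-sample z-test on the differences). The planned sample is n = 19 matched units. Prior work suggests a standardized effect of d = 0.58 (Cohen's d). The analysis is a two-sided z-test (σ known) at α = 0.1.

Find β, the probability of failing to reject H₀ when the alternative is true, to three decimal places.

β ≈ 0.189

Noncentrality parameter: δ = d·√n = 0.58 × √19 = 2.5282
Critical value for a two-sided test at α = 0.1: z_{α/2} = 1.645.
Power = Φ(δ − 1.645) + Φ(−δ − 1.645) = Φ(0.883) + Φ(-4.173) = 0.8115 + 0.0000 = 0.8115.
Type II error: β = 1 − power = 1 − 0.8115 = 0.1885.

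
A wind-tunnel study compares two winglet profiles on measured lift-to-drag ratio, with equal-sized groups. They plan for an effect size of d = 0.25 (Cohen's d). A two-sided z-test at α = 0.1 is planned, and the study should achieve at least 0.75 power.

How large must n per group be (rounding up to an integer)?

n = 173 per group

For power 0.75 need Φ(δ − z_{0.05}) = 0.75, so δ = z_{0.05} + z_{0.25} = 1.645 + 0.674 = 2.319.
(For δ > 0 the lower-tail rejection region contributes negligibly to power, so the one-term inversion is standard.)
δ = d·√(n/2) ⇒ n = 2(δ/d)² = 2 × (2.319 / 0.25)² = 172.14.
Rounding up, n = 173 per group.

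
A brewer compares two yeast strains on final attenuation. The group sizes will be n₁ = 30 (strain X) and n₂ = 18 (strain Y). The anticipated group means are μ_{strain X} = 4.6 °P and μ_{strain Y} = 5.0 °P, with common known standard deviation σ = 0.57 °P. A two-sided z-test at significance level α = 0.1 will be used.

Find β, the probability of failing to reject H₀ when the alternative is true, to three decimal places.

Standardized effect: d = |μ_{strain X} − μ_{strain Y}| / σ = |4.6 − 5.0| / 0.57 = 0.7018
Noncentrality parameter: δ = d / √(1/n₁ + 1/n₂) = 0.7018 / √(1/30 + 1/18) = 2.3538
Critical value for a two-sided test at α = 0.1: z_{α/2} = 1.645.
Power = Φ(δ − 1.645) + Φ(−δ − 1.645) = Φ(0.709) + Φ(-3.999) = 0.7608 + 0.0000 = 0.7608.
Type II error: β = 1 − power = 1 − 0.7608 = 0.2392.

β ≈ 0.239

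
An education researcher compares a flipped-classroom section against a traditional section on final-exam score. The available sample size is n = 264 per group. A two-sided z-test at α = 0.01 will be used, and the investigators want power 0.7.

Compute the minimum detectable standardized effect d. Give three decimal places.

Need Φ(δ − 2.576) = 0.7, so δ = 2.576 + 0.524 = 3.100.
(Lower-tail contribution to power is negligible for δ > 0.)
δ = d·√(n/2) ⇒ d = δ/√(n/2) = 3.100/√(264/2) = 0.2698.

d ≈ 0.270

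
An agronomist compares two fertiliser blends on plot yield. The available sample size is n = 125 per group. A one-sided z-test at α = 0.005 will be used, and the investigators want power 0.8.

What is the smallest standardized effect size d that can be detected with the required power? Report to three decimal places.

Required noncentrality: δ = z_{0.005} + z_{0.20} = 2.576 + 0.842 = 3.417.
δ = d·√(n/2) ⇒ d = δ/√(n/2) = 3.417/√(125/2) = 0.4323.

d ≈ 0.432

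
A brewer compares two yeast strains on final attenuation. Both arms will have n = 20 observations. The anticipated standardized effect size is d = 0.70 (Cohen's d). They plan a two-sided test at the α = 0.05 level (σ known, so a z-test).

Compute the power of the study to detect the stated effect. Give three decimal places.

Power ≈ 0.600

Noncentrality parameter: δ = d·√(n/2) = 0.70 × √(20/2) = 2.2136
Critical value for a two-sided test at α = 0.05: z_{α/2} = 1.960.
Power = Φ(δ − 1.960) + Φ(−δ − 1.960) = Φ(0.254) + Φ(-4.174) = 0.6001 + 0.0000 = 0.6001.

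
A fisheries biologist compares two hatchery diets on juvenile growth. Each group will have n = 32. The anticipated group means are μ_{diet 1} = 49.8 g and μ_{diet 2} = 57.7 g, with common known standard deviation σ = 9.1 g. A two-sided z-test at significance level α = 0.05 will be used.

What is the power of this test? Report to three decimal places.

Standardized effect: d = |μ_{diet 1} − μ_{diet 2}| / σ = |49.8 − 57.7| / 9.1 = 0.8681
Noncentrality parameter: λ = d·√(n/2) = 0.8681 × √(32/2) = 3.4725
Critical value for a two-sided test at α = 0.05: z_{α/2} = 1.960.
Power = Φ(λ − 1.960) + Φ(−λ − 1.960) = Φ(1.513) + Φ(-5.432) = 0.9348 + 0.0000 = 0.9348.

Power ≈ 0.935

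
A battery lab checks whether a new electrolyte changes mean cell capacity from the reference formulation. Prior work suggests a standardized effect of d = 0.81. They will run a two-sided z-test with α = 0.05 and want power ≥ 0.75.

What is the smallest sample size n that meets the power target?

n = 11

Set Φ(δ − 1.960) = 0.75; then δ − 1.960 = Φ⁻¹(0.75) = 0.674, giving δ = 2.634.
(For δ > 0 the lower-tail rejection region contributes negligibly to power, so the one-term inversion is standard.)
δ = d·√n ⇒ n = (δ/d)² = (2.634 / 0.81)² = 10.58.
Round up to the next whole unit.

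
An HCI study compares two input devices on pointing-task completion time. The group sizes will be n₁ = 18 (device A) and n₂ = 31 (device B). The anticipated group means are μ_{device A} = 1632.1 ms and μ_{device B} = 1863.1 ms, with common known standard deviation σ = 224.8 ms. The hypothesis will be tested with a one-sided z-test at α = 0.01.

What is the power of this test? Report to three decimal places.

Standardized effect: d = |μ_{device A} − μ_{device B}| / σ = |1632.1 − 1863.1| / 224.8 = 1.0276
Noncentrality parameter: δ = d / √(1/n₁ + 1/n₂) = 1.0276 / √(1/18 + 1/31) = 3.4676
One-sided α = 0.01 → critical value z_{0.01} = 2.326.
Power = Φ(δ − 2.326) = Φ(1.141) = 0.8731.

Power ≈ 0.873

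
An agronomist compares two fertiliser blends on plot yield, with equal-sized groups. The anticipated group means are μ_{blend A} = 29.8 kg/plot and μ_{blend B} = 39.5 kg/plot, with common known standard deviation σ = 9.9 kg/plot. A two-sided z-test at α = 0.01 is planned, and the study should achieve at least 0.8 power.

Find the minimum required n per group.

n = 25 per group

Standardized effect: d = |μ_{blend A} − μ_{blend B}| / σ = |29.8 − 39.5| / 9.9 = 0.9798
For power 0.8 need Φ(δ − z_{0.005}) = 0.8, so δ = z_{0.005} + z_{0.20} = 2.576 + 0.842 = 3.417.
(Ignoring the negligible lower-tail rejection probability gives the usual closed-form inversion.)
δ = d·√(n/2) ⇒ n = 2(δ/d)² = 2 × (3.417 / 0.9798)² = 24.33.
Rounding up, n = 25 per group.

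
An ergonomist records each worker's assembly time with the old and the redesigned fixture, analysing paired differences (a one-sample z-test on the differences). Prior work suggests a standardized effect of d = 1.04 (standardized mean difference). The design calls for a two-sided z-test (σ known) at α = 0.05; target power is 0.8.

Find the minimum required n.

n = 8

Set Φ(δ − 1.960) = 0.8; then δ − 1.960 = Φ⁻¹(0.8) = 0.842, giving δ = 2.802.
(For δ > 0 the lower-tail rejection region contributes negligibly to power, so the one-term inversion is standard.)
δ = d·√n ⇒ n = (δ/d)² = (2.802 / 1.04)² = 7.26.
Rounding up, n = 8.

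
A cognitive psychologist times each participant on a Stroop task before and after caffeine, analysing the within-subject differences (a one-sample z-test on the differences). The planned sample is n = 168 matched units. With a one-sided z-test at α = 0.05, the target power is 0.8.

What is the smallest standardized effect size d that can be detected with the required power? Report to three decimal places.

Need Φ(δ − 1.645) = 0.8, so δ = 1.645 + 0.842 = 2.486.
δ = d·√n ⇒ d = δ/√n = 2.486/√168 = 0.1918.

d ≈ 0.192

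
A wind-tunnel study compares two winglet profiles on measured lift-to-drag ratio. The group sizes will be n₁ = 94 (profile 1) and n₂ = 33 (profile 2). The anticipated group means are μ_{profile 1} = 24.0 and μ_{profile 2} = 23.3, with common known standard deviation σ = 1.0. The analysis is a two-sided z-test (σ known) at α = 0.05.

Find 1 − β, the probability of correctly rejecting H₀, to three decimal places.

Power ≈ 0.933

Standardized effect: d = |μ_{profile 1} − μ_{profile 2}| / σ = |24.0 − 23.3| / 1.0 = 0.7000
Noncentrality parameter: δ = d / √(1/n₁ + 1/n₂) = 0.7000 / √(1/94 + 1/33) = 3.4595
Two-sided α = 0.05 → critical value z_{0.025} = 1.960.
Power = Φ(δ − 1.960) + Φ(−δ − 1.960) = Φ(1.500) + Φ(-5.419) = 0.9331 + 0.0000 = 0.9331.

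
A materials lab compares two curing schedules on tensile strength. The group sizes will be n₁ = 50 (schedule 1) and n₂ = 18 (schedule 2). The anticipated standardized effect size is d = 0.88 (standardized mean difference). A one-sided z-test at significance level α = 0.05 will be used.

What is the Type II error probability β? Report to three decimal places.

β ≈ 0.060

Noncentrality parameter: δ = d / √(1/n₁ + 1/n₂) = 0.88 / √(1/50 + 1/18) = 3.2015
Critical value for a one-sided test at α = 0.05: z_α = 1.645.
Power = P(Z > 1.645 − δ) = Φ(1.557) = 0.9402.
Type II error: β = 1 − power = 1 − 0.9402 = 0.0598.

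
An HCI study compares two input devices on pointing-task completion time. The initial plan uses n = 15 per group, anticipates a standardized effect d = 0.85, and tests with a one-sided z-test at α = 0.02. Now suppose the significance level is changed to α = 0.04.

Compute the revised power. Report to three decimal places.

δ = d·√(n/2) = 0.85 × √(15/2) = 2.3278 (unchanged). New critical value: z_{0.04} = 1.751.
Revised power = Φ(δ − 1.751) = Φ(0.577) = 0.7181.

Power ≈ 0.718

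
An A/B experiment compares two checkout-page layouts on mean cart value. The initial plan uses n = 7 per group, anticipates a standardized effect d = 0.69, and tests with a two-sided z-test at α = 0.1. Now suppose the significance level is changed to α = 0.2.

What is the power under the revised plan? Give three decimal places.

δ = d·√(n/2) = 0.69 × √(7/2) = 1.2909 (unchanged). New critical value: z_{0.1} = 1.282.
Revised power = Φ(δ − 1.282) + Φ(−δ − 1.282) = Φ(0.009) + Φ(-2.572) = 0.5037 + 0.0050 = 0.5088.

Power ≈ 0.509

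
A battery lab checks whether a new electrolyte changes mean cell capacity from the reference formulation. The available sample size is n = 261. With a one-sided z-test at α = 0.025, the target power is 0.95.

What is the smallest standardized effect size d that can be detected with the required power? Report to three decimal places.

d ≈ 0.223

Need Φ(δ − 1.960) = 0.95, so δ = 1.960 + 1.645 = 3.605.
δ = d·√n ⇒ d = δ/√n = 3.605/√261 = 0.2231.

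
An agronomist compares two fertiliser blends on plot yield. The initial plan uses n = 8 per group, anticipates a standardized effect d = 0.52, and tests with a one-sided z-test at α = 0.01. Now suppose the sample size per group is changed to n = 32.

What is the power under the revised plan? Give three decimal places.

With n = 32 per group: δ = d·√(n/2) = 0.52 × √(32/2) = 2.0800. Critical value z_{0.01} = 2.326.
Revised power = Φ(δ − 2.326) = Φ(-0.246) = 0.4027.

Power ≈ 0.403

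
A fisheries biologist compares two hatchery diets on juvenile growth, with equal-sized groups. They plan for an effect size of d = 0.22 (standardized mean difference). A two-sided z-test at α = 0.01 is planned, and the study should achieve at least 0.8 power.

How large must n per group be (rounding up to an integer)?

n = 483 per group

Set Φ(δ − 2.576) = 0.8; then δ − 2.576 = Φ⁻¹(0.8) = 0.842, giving δ = 3.417.
(Ignoring the negligible lower-tail rejection probability gives the usual closed-form inversion.)
δ = d·√(n/2) ⇒ n = 2(δ/d)² = 2 × (3.417 / 0.22)² = 482.60.
Rounding up, n = 483 per group.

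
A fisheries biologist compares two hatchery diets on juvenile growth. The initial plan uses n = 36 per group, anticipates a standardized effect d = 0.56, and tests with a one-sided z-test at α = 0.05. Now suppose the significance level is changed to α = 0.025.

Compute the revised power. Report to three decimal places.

Power ≈ 0.661

δ = d·√(n/2) = 0.56 × √(36/2) = 2.3759 (unchanged). New critical value: z_{0.025} = 1.960.
Revised power = P(Z > 1.960 − δ) = Φ(0.416) = 0.6613.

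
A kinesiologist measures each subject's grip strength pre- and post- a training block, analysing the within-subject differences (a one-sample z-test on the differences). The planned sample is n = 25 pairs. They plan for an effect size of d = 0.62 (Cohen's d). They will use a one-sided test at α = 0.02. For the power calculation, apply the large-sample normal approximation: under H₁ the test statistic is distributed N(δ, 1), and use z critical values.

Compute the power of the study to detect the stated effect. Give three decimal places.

Noncentrality parameter: δ = d·√n = 0.62 × √25 = 3.1000
Critical value for a one-sided test at α = 0.02: z_α = 2.054.
Power = P(Z > 2.054 − δ) = Φ(1.046) = 0.8523.

Power ≈ 0.852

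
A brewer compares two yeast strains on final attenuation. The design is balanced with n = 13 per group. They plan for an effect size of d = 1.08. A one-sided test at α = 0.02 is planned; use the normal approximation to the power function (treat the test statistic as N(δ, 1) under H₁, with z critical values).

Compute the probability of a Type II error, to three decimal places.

β ≈ 0.242

Noncentrality parameter: δ = d·√(n/2) = 1.08 × √(13/2) = 2.7535
One-sided α = 0.02 → critical value z_{0.02} = 2.054.
Power = Φ(δ − 2.054) = Φ(0.700) = 0.7579.
Type II error: β = 1 − power = 1 − 0.7579 = 0.2421.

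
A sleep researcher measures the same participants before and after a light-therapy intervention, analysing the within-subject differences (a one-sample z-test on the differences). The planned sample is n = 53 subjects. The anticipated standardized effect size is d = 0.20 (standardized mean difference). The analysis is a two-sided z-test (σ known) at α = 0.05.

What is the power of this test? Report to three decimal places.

Power ≈ 0.307

Noncentrality parameter: δ = d·√n = 0.20 × √53 = 1.4560
Critical value for a two-sided test at α = 0.05: z_{α/2} = 1.960.
Power = Φ(δ − 1.960) + Φ(−δ − 1.960) = Φ(-0.504) + Φ(-3.416) = 0.3072 + 0.0003 = 0.3075.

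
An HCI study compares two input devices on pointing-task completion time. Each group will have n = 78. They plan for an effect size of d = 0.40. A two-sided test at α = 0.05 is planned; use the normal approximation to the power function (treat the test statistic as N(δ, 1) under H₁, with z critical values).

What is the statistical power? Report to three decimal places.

Noncentrality parameter: δ = d·√(n/2) = 0.40 × √(78/2) = 2.4980
Two-sided α = 0.05 → critical value z_{0.025} = 1.960.
Power = Φ(δ − 1.960) + Φ(−δ − 1.960) = Φ(0.538) + Φ(-4.458) = 0.7047 + 0.0000 = 0.7047.

Power ≈ 0.705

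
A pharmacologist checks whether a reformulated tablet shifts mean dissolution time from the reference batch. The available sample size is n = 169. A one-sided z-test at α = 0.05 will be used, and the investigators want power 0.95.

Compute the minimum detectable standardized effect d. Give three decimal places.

d ≈ 0.253

Required noncentrality: δ = z_{0.05} + z_{0.05} = 1.645 + 1.645 = 3.290.
δ = d·√n ⇒ d = δ/√n = 3.290/√169 = 0.2531.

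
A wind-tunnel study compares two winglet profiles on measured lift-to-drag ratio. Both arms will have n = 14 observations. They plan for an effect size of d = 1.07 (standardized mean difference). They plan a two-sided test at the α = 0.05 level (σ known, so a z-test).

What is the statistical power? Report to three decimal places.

Noncentrality parameter: δ = d·√(n/2) = 1.07 × √(14/2) = 2.8310
Two-sided α = 0.05 → critical value z_{0.025} = 1.960.
Power = Φ(δ − 1.960) + Φ(−δ − 1.960) = Φ(0.871) + Φ(-4.791) = 0.8081 + 0.0000 = 0.8081.

Power ≈ 0.808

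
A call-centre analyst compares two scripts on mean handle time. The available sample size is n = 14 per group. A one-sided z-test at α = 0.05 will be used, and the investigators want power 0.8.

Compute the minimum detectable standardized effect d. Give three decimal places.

Required noncentrality: δ = z_{0.05} + z_{0.20} = 1.645 + 0.842 = 2.486.
δ = d·√(n/2) ⇒ d = δ/√(n/2) = 2.486/√(14/2) = 0.9398.

d ≈ 0.940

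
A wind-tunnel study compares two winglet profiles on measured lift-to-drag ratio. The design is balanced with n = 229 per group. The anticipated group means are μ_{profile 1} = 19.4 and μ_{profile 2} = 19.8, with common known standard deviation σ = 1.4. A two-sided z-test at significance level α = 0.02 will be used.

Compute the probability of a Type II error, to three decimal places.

β ≈ 0.232

Standardized effect: d = |μ_{profile 1} − μ_{profile 2}| / σ = |19.4 − 19.8| / 1.4 = 0.2857
Noncentrality parameter: δ = d·√(n/2) = 0.2857 × √(229/2) = 3.0573
Critical value for a two-sided test at α = 0.02: z_{α/2} = 2.326.
Power = Φ(δ − 2.326) + Φ(−δ − 2.326) = Φ(0.731) + Φ(-5.384) = 0.7676 + 0.0000 = 0.7676.
Type II error: β = 1 − power = 1 − 0.7676 = 0.2324.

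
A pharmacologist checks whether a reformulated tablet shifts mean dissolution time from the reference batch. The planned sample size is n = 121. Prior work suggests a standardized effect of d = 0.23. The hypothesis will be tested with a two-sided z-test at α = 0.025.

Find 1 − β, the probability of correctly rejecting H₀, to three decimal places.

Power ≈ 0.614

Noncentrality parameter: δ = d·√n = 0.23 × √121 = 2.5300
Critical value for a two-sided test at α = 0.025: z_{α/2} = 2.241.
Power = Φ(δ − 2.241) + Φ(−δ − 2.241) = Φ(0.289) + Φ(-4.771) = 0.6136 + 0.0000 = 0.6136.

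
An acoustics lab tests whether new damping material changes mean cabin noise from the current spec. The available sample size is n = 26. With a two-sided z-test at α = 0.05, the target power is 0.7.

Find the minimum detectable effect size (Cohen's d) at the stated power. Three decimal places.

d ≈ 0.487

Required noncentrality: δ = z_{0.025} + z_{0.30} = 1.960 + 0.524 = 2.484.
(The second rejection-region term Φ(−δ − z_{α/2}) is negligible and dropped.)
δ = d·√n ⇒ d = δ/√n = 2.484/√26 = 0.4872.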